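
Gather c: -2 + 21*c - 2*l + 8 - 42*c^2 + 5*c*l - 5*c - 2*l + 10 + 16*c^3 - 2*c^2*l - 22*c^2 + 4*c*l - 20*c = 16*c^3 + c^2*(-2*l - 64) + c*(9*l - 4) - 4*l + 16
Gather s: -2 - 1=-3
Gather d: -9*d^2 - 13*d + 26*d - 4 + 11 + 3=-9*d^2 + 13*d + 10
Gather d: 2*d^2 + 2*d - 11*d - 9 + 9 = 2*d^2 - 9*d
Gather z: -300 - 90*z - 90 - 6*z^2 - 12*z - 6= -6*z^2 - 102*z - 396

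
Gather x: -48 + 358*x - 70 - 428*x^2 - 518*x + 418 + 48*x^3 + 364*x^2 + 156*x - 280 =48*x^3 - 64*x^2 - 4*x + 20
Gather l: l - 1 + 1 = l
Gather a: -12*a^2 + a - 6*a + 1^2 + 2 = -12*a^2 - 5*a + 3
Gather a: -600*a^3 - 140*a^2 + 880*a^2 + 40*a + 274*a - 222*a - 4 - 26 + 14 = -600*a^3 + 740*a^2 + 92*a - 16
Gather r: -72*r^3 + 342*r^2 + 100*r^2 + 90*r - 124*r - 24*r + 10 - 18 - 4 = -72*r^3 + 442*r^2 - 58*r - 12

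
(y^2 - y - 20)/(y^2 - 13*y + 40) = (y + 4)/(y - 8)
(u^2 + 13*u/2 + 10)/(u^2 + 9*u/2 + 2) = (2*u + 5)/(2*u + 1)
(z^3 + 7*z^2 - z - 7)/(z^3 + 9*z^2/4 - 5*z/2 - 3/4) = 4*(z^2 + 8*z + 7)/(4*z^2 + 13*z + 3)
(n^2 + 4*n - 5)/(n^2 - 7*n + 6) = (n + 5)/(n - 6)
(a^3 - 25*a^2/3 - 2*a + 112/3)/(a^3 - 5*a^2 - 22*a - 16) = (a - 7/3)/(a + 1)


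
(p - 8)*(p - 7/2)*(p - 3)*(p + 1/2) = p^4 - 14*p^3 + 221*p^2/4 - 211*p/4 - 42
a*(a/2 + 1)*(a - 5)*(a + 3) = a^4/2 - 19*a^2/2 - 15*a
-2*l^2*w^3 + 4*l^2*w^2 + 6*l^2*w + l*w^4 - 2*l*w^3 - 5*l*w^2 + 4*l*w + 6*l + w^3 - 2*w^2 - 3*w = (-2*l + w)*(w - 3)*(w + 1)*(l*w + 1)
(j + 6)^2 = j^2 + 12*j + 36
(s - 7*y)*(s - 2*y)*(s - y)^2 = s^4 - 11*s^3*y + 33*s^2*y^2 - 37*s*y^3 + 14*y^4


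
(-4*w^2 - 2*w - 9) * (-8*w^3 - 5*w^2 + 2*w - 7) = 32*w^5 + 36*w^4 + 74*w^3 + 69*w^2 - 4*w + 63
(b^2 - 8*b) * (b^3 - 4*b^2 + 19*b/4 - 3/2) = b^5 - 12*b^4 + 147*b^3/4 - 79*b^2/2 + 12*b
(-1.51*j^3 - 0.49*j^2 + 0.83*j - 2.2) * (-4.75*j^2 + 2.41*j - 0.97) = 7.1725*j^5 - 1.3116*j^4 - 3.6587*j^3 + 12.9256*j^2 - 6.1071*j + 2.134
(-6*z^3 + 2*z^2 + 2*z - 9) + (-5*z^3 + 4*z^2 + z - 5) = -11*z^3 + 6*z^2 + 3*z - 14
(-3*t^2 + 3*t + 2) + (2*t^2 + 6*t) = -t^2 + 9*t + 2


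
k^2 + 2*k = k*(k + 2)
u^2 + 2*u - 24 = (u - 4)*(u + 6)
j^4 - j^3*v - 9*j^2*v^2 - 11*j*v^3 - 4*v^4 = (j - 4*v)*(j + v)^3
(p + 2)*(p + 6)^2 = p^3 + 14*p^2 + 60*p + 72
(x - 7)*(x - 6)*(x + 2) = x^3 - 11*x^2 + 16*x + 84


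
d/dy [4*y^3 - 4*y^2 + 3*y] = 12*y^2 - 8*y + 3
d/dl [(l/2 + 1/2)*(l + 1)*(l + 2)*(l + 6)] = 2*l^3 + 15*l^2 + 29*l + 16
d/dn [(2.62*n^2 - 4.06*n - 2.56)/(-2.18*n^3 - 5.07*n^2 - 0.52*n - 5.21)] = (5.7116*n^4 - 17.7016*n^3 - 38.689*n^2 - 53.2588*n + 19.8214)/(4.7524*n^6 + 22.1052*n^5 + 27.9721*n^4 + 27.9884*n^3 + 53.0998*n^2 + 5.4184*n + 27.1441)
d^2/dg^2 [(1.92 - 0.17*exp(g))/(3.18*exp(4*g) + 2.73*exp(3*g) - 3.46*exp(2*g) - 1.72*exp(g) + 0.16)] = (-15.471972*exp(8*g) + 294.41871*exp(7*g) + 382.043604*exp(6*g) - 128.26953*exp(5*g) - 192.318932*exp(4*g) + 60.25748*exp(3*g) + 26.166336*exp(2*g) + 9.884992*exp(g) + 0.524032)*exp(g)/(32.157432*exp(12*g) + 82.820556*exp(11*g) - 33.866046*exp(10*g) - 212.059431*exp(9*g) - 47.890134*exp(8*g) + 181.47348*exp(7*g) + 77.29676*exp(6*g) - 51.862944*exp(5*g) - 29.225376*exp(4*g) + 0.834368*exp(3*g) + 1.154304*exp(2*g) - 0.132096*exp(g) + 0.004096)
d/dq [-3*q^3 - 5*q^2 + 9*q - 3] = -9*q^2 - 10*q + 9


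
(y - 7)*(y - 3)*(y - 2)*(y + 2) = y^4 - 10*y^3 + 17*y^2 + 40*y - 84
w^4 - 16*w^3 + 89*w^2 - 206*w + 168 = (w - 7)*(w - 4)*(w - 3)*(w - 2)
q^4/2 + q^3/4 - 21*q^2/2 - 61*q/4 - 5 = (q/2 + 1/2)*(q - 5)*(q + 1/2)*(q + 4)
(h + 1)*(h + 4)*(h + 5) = h^3 + 10*h^2 + 29*h + 20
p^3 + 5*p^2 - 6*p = p*(p - 1)*(p + 6)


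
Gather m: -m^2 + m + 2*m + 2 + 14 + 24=-m^2 + 3*m + 40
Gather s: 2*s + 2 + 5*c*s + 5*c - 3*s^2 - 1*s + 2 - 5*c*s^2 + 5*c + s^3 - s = 5*c*s + 10*c + s^3 + s^2*(-5*c - 3) + 4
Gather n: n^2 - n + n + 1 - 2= n^2 - 1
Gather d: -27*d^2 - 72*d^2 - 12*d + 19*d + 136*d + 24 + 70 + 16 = -99*d^2 + 143*d + 110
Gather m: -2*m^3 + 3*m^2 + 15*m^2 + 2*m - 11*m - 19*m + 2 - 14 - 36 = -2*m^3 + 18*m^2 - 28*m - 48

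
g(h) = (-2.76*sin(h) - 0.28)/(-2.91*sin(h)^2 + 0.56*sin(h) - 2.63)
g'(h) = (5.82*sin(h)*cos(h) - 0.56*cos(h))*(-2.76*sin(h) - 0.28)/(-2.91*sin(h)^2 + 0.56*sin(h) - 2.63)^2 - 2.76*cos(h)/(-2.91*sin(h)^2 + 0.56*sin(h) - 2.63) = (-8.0316*sin(h)^2 - 1.6296*sin(h) + 7.4156)*cos(h)/(8.4681*sin(h)^4 - 3.2592*sin(h)^3 + 15.6202*sin(h)^2 - 2.9456*sin(h) + 6.9169)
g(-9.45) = 0.13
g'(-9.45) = -1.08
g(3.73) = -0.33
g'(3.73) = -0.33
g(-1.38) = -0.41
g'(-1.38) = 0.01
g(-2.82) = -0.19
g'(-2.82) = -0.70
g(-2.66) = -0.28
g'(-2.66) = -0.46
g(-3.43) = 0.39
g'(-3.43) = -0.83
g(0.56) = 0.55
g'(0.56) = 0.36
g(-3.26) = 0.23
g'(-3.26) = -1.04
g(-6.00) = 0.39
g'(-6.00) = 0.83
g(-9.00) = -0.26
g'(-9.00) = -0.54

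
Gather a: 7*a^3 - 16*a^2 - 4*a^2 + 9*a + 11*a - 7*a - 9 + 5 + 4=7*a^3 - 20*a^2 + 13*a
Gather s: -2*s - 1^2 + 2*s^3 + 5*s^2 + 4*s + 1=2*s^3 + 5*s^2 + 2*s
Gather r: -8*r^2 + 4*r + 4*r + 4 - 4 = -8*r^2 + 8*r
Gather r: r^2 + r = r^2 + r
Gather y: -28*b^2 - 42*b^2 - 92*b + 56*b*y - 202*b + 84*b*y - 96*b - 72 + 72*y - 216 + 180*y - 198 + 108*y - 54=-70*b^2 - 390*b + y*(140*b + 360) - 540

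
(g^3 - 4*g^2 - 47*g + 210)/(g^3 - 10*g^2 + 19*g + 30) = (g + 7)/(g + 1)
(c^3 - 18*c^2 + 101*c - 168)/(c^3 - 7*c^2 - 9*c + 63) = (c - 8)/(c + 3)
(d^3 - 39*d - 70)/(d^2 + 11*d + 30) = (d^2 - 5*d - 14)/(d + 6)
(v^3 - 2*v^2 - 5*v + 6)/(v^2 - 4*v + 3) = v + 2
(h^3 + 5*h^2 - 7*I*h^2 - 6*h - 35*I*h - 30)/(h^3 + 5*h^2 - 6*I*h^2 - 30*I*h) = (h - I)/h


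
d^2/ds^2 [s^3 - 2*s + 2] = 6*s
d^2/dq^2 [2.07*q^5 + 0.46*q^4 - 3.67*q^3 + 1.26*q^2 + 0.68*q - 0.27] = 41.4*q^3 + 5.52*q^2 - 22.02*q + 2.52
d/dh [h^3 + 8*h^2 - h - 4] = 3*h^2 + 16*h - 1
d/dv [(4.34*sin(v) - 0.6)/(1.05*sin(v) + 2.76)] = 12.6084*cos(v)/(1.05*sin(v) + 2.76)^2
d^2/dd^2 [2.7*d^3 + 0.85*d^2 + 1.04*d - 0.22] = 16.2*d + 1.7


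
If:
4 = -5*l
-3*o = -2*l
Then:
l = -4/5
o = -8/15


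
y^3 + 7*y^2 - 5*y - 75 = (y - 3)*(y + 5)^2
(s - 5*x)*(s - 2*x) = s^2 - 7*s*x + 10*x^2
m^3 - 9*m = m*(m - 3)*(m + 3)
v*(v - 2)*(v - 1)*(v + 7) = v^4 + 4*v^3 - 19*v^2 + 14*v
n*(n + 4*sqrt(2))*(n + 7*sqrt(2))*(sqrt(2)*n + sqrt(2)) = sqrt(2)*n^4 + sqrt(2)*n^3 + 22*n^3 + 22*n^2 + 56*sqrt(2)*n^2 + 56*sqrt(2)*n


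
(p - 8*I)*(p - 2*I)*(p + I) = p^3 - 9*I*p^2 - 6*p - 16*I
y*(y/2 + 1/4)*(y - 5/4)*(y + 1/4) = y^4/2 - y^3/4 - 13*y^2/32 - 5*y/64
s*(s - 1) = s^2 - s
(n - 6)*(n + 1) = n^2 - 5*n - 6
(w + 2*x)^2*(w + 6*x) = w^3 + 10*w^2*x + 28*w*x^2 + 24*x^3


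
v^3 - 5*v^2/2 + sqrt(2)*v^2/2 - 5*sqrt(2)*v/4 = v*(v - 5/2)*(v + sqrt(2)/2)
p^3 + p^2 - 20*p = p*(p - 4)*(p + 5)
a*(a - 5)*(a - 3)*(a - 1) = a^4 - 9*a^3 + 23*a^2 - 15*a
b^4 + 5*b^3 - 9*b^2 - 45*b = b*(b - 3)*(b + 3)*(b + 5)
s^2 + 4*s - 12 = (s - 2)*(s + 6)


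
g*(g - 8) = g^2 - 8*g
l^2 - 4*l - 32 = (l - 8)*(l + 4)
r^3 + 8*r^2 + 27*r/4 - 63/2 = (r - 3/2)*(r + 7/2)*(r + 6)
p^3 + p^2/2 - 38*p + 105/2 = (p - 5)*(p - 3/2)*(p + 7)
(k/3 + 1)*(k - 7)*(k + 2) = k^3/3 - 2*k^2/3 - 29*k/3 - 14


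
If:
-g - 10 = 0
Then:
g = -10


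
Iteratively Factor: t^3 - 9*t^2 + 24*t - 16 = (t - 1)*(t^2 - 8*t + 16) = (t - 4)*(t - 1)*(t - 4)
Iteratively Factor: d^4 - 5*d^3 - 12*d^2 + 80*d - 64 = (d - 1)*(d^3 - 4*d^2 - 16*d + 64) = (d - 4)*(d - 1)*(d^2 - 16) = (d - 4)*(d - 1)*(d + 4)*(d - 4)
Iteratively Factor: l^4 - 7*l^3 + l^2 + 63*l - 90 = (l - 2)*(l^3 - 5*l^2 - 9*l + 45) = (l - 3)*(l - 2)*(l^2 - 2*l - 15) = (l - 5)*(l - 3)*(l - 2)*(l + 3)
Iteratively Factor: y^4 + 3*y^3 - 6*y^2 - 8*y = (y + 4)*(y^3 - y^2 - 2*y) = y*(y + 4)*(y^2 - y - 2) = y*(y - 2)*(y + 4)*(y + 1)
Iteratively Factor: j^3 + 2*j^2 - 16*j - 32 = (j - 4)*(j^2 + 6*j + 8) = (j - 4)*(j + 2)*(j + 4)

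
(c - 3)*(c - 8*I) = c^2 - 3*c - 8*I*c + 24*I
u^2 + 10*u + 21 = (u + 3)*(u + 7)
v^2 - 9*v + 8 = (v - 8)*(v - 1)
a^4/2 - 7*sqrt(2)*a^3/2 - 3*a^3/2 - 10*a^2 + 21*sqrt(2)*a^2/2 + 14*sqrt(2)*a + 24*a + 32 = (a/2 + sqrt(2)/2)*(a - 4)*(a + 1)*(a - 8*sqrt(2))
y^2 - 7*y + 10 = (y - 5)*(y - 2)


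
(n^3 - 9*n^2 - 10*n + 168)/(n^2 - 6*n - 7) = (n^2 - 2*n - 24)/(n + 1)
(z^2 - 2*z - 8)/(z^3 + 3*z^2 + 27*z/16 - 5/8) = 16*(z - 4)/(16*z^2 + 16*z - 5)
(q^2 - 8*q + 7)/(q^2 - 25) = (q^2 - 8*q + 7)/(q^2 - 25)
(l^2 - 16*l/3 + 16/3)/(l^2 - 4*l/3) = (l - 4)/l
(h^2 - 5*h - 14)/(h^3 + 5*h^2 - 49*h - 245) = (h + 2)/(h^2 + 12*h + 35)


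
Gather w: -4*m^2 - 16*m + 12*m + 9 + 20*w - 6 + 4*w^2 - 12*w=-4*m^2 - 4*m + 4*w^2 + 8*w + 3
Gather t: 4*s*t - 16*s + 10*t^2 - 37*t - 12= -16*s + 10*t^2 + t*(4*s - 37) - 12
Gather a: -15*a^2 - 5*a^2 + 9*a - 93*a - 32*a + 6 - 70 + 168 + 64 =-20*a^2 - 116*a + 168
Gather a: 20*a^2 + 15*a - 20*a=20*a^2 - 5*a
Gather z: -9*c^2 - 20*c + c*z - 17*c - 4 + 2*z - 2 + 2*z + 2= -9*c^2 - 37*c + z*(c + 4) - 4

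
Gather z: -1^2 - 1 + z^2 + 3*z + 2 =z^2 + 3*z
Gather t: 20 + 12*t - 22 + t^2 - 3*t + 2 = t^2 + 9*t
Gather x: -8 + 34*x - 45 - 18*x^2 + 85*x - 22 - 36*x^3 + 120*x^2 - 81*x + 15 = -36*x^3 + 102*x^2 + 38*x - 60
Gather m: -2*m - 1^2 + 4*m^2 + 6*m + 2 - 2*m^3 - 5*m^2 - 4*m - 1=-2*m^3 - m^2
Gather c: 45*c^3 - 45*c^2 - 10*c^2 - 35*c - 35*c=45*c^3 - 55*c^2 - 70*c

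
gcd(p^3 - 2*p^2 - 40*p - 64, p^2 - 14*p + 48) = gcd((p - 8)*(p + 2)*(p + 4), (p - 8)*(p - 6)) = p - 8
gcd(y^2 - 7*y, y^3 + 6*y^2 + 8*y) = y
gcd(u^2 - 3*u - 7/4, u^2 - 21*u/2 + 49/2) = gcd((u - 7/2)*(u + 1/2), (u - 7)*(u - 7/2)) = u - 7/2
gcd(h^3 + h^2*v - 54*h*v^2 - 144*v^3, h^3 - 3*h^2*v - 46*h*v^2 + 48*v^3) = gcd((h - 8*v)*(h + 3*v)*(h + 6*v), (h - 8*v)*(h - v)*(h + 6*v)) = -h^2 + 2*h*v + 48*v^2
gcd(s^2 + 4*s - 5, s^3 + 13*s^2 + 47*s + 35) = s + 5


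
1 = 1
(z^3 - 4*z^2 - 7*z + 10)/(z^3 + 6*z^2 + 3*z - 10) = (z - 5)/(z + 5)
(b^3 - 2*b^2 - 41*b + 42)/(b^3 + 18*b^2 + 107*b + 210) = (b^2 - 8*b + 7)/(b^2 + 12*b + 35)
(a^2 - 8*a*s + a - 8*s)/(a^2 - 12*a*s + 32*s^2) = (-a - 1)/(-a + 4*s)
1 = 1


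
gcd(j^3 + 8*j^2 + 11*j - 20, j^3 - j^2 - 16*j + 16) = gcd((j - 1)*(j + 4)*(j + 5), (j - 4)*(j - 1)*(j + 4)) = j^2 + 3*j - 4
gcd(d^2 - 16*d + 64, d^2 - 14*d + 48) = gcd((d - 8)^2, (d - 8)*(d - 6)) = d - 8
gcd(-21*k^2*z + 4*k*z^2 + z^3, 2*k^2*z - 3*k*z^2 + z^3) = z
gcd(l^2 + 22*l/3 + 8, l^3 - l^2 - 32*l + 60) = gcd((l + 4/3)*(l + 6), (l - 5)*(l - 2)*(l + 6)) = l + 6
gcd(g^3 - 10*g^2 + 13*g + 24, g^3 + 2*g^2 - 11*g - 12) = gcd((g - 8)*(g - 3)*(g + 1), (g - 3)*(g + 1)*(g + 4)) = g^2 - 2*g - 3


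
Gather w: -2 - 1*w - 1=-w - 3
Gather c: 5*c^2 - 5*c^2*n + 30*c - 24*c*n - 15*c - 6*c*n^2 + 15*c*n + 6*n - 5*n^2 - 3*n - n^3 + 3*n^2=c^2*(5 - 5*n) + c*(-6*n^2 - 9*n + 15) - n^3 - 2*n^2 + 3*n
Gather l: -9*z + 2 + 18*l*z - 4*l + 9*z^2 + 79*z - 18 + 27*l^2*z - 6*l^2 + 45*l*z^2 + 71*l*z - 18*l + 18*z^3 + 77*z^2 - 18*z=l^2*(27*z - 6) + l*(45*z^2 + 89*z - 22) + 18*z^3 + 86*z^2 + 52*z - 16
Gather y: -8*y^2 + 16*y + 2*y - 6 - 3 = -8*y^2 + 18*y - 9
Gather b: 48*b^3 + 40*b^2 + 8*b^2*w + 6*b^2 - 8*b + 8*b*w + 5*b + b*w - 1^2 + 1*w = 48*b^3 + b^2*(8*w + 46) + b*(9*w - 3) + w - 1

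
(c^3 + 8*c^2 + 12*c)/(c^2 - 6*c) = (c^2 + 8*c + 12)/(c - 6)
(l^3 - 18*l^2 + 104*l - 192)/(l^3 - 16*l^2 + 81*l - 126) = (l^2 - 12*l + 32)/(l^2 - 10*l + 21)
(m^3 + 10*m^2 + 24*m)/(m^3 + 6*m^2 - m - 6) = m*(m + 4)/(m^2 - 1)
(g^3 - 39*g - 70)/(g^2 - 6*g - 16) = (g^2 - 2*g - 35)/(g - 8)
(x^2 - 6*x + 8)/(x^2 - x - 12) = (x - 2)/(x + 3)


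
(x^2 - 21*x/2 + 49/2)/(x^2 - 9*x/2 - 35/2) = (2*x - 7)/(2*x + 5)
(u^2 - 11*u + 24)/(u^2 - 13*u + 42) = (u^2 - 11*u + 24)/(u^2 - 13*u + 42)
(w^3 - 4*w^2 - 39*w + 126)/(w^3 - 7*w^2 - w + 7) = (w^2 + 3*w - 18)/(w^2 - 1)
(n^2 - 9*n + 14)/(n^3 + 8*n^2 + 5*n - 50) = (n - 7)/(n^2 + 10*n + 25)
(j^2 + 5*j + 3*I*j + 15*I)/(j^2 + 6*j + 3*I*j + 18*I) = (j + 5)/(j + 6)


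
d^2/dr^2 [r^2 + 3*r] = 2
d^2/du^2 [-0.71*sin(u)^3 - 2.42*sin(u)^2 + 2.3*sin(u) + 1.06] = -1.7675*sin(u) - 1.5975*sin(3*u) - 4.84*cos(2*u)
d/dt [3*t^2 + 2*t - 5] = 6*t + 2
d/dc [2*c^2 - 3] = 4*c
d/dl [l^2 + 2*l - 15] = 2*l + 2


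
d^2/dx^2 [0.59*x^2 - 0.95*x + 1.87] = 1.18000000000000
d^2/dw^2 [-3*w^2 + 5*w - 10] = -6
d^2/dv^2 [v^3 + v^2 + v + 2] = 6*v + 2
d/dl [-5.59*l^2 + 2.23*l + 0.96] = 2.23 - 11.18*l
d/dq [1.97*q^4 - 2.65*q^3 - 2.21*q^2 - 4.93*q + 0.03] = 7.88*q^3 - 7.95*q^2 - 4.42*q - 4.93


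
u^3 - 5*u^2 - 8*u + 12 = (u - 6)*(u - 1)*(u + 2)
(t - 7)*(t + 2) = t^2 - 5*t - 14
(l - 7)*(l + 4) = l^2 - 3*l - 28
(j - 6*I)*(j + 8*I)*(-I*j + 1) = -I*j^3 + 3*j^2 - 46*I*j + 48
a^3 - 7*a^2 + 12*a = a*(a - 4)*(a - 3)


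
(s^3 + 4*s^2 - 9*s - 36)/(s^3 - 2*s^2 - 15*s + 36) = (s + 3)/(s - 3)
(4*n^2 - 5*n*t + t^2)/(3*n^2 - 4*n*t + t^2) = (-4*n + t)/(-3*n + t)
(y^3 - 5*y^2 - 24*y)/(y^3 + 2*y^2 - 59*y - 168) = y/(y + 7)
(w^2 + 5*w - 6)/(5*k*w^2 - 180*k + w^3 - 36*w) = (w - 1)/(5*k*w - 30*k + w^2 - 6*w)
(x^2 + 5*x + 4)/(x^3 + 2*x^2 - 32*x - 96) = (x + 1)/(x^2 - 2*x - 24)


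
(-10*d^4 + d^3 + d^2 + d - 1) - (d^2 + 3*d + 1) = -10*d^4 + d^3 - 2*d - 2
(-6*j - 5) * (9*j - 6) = -54*j^2 - 9*j + 30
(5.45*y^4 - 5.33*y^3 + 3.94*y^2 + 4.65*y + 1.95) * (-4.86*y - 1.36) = -26.487*y^5 + 18.4918*y^4 - 11.8996*y^3 - 27.9574*y^2 - 15.801*y - 2.652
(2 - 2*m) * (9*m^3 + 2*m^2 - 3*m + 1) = -18*m^4 + 14*m^3 + 10*m^2 - 8*m + 2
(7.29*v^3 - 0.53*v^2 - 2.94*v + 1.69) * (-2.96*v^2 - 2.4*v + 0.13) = -21.5784*v^5 - 15.9272*v^4 + 10.9221*v^3 + 1.9847*v^2 - 4.4382*v + 0.2197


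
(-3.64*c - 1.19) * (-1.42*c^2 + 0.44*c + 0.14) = 5.1688*c^3 + 0.0881999999999996*c^2 - 1.0332*c - 0.1666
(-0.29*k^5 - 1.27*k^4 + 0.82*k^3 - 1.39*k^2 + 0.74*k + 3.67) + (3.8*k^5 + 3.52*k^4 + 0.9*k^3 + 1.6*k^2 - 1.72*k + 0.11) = 3.51*k^5 + 2.25*k^4 + 1.72*k^3 + 0.21*k^2 - 0.98*k + 3.78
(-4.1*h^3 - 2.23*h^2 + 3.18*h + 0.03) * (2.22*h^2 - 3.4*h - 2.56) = -9.102*h^5 + 8.9894*h^4 + 25.1376*h^3 - 5.0366*h^2 - 8.2428*h - 0.0768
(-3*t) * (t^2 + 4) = -3*t^3 - 12*t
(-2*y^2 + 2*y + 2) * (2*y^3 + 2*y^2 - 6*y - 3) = -4*y^5 + 20*y^3 - 2*y^2 - 18*y - 6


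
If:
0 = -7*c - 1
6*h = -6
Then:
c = -1/7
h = -1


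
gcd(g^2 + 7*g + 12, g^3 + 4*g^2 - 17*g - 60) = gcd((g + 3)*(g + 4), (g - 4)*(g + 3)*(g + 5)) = g + 3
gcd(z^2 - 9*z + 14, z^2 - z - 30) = 1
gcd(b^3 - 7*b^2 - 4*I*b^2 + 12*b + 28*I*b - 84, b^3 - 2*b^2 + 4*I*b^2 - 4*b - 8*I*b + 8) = b + 2*I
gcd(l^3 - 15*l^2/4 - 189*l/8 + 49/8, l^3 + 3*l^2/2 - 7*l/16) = l - 1/4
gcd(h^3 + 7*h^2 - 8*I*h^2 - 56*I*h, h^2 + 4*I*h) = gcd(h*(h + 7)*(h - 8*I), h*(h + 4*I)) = h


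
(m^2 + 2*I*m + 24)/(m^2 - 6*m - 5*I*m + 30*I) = (m^2 + 2*I*m + 24)/(m^2 - 6*m - 5*I*m + 30*I)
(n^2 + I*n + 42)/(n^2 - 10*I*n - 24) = (n + 7*I)/(n - 4*I)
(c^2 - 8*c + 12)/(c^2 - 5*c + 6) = (c - 6)/(c - 3)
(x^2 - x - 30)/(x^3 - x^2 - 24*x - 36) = (x + 5)/(x^2 + 5*x + 6)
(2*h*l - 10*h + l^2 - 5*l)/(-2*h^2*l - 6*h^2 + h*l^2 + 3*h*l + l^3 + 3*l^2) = (5 - l)/(h*l + 3*h - l^2 - 3*l)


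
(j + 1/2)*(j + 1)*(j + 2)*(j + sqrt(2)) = j^4 + sqrt(2)*j^3 + 7*j^3/2 + 7*j^2/2 + 7*sqrt(2)*j^2/2 + j + 7*sqrt(2)*j/2 + sqrt(2)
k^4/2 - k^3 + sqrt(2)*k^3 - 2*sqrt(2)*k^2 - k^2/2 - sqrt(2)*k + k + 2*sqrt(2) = (k/2 + sqrt(2))*(k - 2)*(k - 1)*(k + 1)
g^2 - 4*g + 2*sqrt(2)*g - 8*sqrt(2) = (g - 4)*(g + 2*sqrt(2))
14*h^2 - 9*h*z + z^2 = (-7*h + z)*(-2*h + z)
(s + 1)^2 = s^2 + 2*s + 1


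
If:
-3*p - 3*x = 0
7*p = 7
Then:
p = 1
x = -1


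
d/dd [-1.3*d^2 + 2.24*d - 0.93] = 2.24 - 2.6*d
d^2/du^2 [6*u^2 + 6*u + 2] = 12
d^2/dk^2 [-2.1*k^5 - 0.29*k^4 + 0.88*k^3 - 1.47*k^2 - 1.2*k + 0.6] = -42.0*k^3 - 3.48*k^2 + 5.28*k - 2.94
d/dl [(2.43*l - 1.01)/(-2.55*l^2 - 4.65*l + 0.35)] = (6.1965*l^2 - 5.151*l - 3.846)/(6.5025*l^4 + 23.715*l^3 + 19.8375*l^2 - 3.255*l + 0.1225)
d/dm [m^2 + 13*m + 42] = 2*m + 13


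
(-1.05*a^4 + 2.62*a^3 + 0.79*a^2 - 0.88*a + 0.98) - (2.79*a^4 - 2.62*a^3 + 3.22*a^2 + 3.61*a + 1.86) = -3.84*a^4 + 5.24*a^3 - 2.43*a^2 - 4.49*a - 0.88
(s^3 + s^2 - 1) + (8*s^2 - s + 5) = s^3 + 9*s^2 - s + 4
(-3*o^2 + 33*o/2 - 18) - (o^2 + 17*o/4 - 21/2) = -4*o^2 + 49*o/4 - 15/2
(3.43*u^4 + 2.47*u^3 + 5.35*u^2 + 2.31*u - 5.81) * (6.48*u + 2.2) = 22.2264*u^5 + 23.5516*u^4 + 40.102*u^3 + 26.7388*u^2 - 32.5668*u - 12.782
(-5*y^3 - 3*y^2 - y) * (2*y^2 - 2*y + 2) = -10*y^5 + 4*y^4 - 6*y^3 - 4*y^2 - 2*y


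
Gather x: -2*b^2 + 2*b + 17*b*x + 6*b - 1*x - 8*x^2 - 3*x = -2*b^2 + 8*b - 8*x^2 + x*(17*b - 4)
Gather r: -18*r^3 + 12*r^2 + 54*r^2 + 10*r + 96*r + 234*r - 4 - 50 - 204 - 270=-18*r^3 + 66*r^2 + 340*r - 528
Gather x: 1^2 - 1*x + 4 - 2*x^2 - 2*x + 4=-2*x^2 - 3*x + 9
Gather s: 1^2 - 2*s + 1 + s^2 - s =s^2 - 3*s + 2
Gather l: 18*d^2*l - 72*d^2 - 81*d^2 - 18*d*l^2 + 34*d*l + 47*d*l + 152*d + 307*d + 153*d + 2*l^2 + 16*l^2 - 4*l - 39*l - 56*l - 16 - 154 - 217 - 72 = -153*d^2 + 612*d + l^2*(18 - 18*d) + l*(18*d^2 + 81*d - 99) - 459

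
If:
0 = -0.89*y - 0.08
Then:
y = -0.09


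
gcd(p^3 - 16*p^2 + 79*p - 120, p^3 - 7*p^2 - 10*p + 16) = p - 8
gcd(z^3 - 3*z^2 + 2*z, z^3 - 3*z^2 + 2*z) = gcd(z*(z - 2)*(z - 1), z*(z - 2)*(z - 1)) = z^3 - 3*z^2 + 2*z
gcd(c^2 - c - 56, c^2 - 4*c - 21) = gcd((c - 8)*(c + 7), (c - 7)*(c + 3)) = 1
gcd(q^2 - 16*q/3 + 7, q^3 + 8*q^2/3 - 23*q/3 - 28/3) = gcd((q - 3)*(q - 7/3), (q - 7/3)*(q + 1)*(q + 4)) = q - 7/3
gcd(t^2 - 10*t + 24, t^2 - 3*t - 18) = t - 6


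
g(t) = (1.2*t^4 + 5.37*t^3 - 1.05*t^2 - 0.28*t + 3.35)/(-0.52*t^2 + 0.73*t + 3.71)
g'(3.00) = 597.43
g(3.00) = 192.83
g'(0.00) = -0.25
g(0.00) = 0.90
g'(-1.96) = 903.28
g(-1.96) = -81.18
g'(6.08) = -21.88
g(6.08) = -253.71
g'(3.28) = 3951.18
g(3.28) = 626.47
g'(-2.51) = 46.21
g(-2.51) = 28.50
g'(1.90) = 33.15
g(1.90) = 15.99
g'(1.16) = 7.25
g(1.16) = 3.15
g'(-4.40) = 10.56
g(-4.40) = 2.45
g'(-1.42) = 20.61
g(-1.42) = -5.46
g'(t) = (1.04*t - 0.73)*(1.2*t^4 + 5.37*t^3 - 1.05*t^2 - 0.28*t + 3.35)/(-0.52*t^2 + 0.73*t + 3.71)^2 + (4.8*t^3 + 16.11*t^2 - 2.1*t - 0.28)/(-0.52*t^2 + 0.73*t + 3.71) = (-1.248*t^5 - 0.164400000000001*t^4 + 25.6482*t^3 + 58.856*t^2 - 4.307*t - 3.4843)/(0.2704*t^4 - 0.7592*t^3 - 3.3255*t^2 + 5.4166*t + 13.7641)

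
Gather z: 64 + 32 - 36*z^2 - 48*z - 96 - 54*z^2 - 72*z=-90*z^2 - 120*z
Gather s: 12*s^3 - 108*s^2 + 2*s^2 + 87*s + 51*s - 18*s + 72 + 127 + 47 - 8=12*s^3 - 106*s^2 + 120*s + 238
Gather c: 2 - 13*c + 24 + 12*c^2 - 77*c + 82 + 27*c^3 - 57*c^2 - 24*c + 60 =27*c^3 - 45*c^2 - 114*c + 168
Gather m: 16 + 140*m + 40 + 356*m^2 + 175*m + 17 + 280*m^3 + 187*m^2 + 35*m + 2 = 280*m^3 + 543*m^2 + 350*m + 75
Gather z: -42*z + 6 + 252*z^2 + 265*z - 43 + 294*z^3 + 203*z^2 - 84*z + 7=294*z^3 + 455*z^2 + 139*z - 30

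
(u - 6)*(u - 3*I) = u^2 - 6*u - 3*I*u + 18*I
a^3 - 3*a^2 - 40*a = a*(a - 8)*(a + 5)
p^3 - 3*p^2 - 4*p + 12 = (p - 3)*(p - 2)*(p + 2)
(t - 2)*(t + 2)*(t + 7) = t^3 + 7*t^2 - 4*t - 28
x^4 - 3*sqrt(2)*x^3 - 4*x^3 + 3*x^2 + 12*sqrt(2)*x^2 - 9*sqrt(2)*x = x*(x - 3)*(x - 1)*(x - 3*sqrt(2))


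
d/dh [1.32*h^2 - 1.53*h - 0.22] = 2.64*h - 1.53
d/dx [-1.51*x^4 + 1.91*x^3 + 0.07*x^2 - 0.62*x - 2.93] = -6.04*x^3 + 5.73*x^2 + 0.14*x - 0.62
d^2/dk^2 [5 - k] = 0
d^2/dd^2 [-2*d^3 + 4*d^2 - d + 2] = 8 - 12*d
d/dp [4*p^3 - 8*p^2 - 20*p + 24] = 12*p^2 - 16*p - 20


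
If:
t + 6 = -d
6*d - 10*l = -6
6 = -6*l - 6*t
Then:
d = -11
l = -6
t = 5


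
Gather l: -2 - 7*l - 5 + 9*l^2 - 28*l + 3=9*l^2 - 35*l - 4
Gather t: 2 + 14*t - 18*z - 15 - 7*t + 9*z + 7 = 7*t - 9*z - 6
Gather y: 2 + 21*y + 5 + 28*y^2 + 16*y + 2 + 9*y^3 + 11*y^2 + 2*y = 9*y^3 + 39*y^2 + 39*y + 9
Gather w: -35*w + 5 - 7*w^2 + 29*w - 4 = -7*w^2 - 6*w + 1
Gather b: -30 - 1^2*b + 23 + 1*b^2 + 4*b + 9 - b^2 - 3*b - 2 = 0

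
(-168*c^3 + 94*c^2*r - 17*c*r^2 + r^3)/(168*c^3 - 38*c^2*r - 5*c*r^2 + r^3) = (-6*c + r)/(6*c + r)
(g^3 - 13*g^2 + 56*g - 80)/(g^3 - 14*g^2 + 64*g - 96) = (g - 5)/(g - 6)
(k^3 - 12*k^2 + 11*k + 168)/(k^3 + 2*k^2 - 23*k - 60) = (k^2 - 15*k + 56)/(k^2 - k - 20)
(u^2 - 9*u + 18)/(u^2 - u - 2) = (-u^2 + 9*u - 18)/(-u^2 + u + 2)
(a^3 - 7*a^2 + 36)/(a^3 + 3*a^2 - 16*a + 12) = (a^3 - 7*a^2 + 36)/(a^3 + 3*a^2 - 16*a + 12)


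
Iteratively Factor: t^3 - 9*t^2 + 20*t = (t - 5)*(t^2 - 4*t) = (t - 5)*(t - 4)*(t)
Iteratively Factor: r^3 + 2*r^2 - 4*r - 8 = (r - 2)*(r^2 + 4*r + 4) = (r - 2)*(r + 2)*(r + 2)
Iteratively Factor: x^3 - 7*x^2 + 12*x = (x)*(x^2 - 7*x + 12) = x*(x - 3)*(x - 4)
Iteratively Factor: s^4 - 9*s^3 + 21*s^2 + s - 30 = (s - 5)*(s^3 - 4*s^2 + s + 6) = (s - 5)*(s - 3)*(s^2 - s - 2) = (s - 5)*(s - 3)*(s + 1)*(s - 2)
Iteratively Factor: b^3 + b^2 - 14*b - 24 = (b + 2)*(b^2 - b - 12) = (b - 4)*(b + 2)*(b + 3)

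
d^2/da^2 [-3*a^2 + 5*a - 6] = -6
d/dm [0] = 0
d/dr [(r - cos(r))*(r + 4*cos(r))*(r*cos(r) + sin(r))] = -r^3*sin(r) - 3*r^2*sin(2*r) + 4*r^2*cos(r) + 5*r*sin(r) + 3*r*sin(3*r) + 6*r*cos(2*r) + 3*r + 3*sin(2*r)/2 - 4*cos(r) - 4*cos(3*r)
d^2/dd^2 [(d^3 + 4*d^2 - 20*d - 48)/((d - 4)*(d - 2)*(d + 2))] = 16/(d^3 - 6*d^2 + 12*d - 8)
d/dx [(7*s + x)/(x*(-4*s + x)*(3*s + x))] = 2*(42*s^3 + 7*s^2*x - 10*s*x^2 - x^3)/(x^2*(144*s^4 + 24*s^3*x - 23*s^2*x^2 - 2*s*x^3 + x^4))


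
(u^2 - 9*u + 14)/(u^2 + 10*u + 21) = (u^2 - 9*u + 14)/(u^2 + 10*u + 21)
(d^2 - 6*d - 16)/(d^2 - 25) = (d^2 - 6*d - 16)/(d^2 - 25)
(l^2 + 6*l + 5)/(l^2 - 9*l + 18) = (l^2 + 6*l + 5)/(l^2 - 9*l + 18)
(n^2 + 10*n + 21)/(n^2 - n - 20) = (n^2 + 10*n + 21)/(n^2 - n - 20)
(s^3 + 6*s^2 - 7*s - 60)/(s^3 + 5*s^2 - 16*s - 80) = (s - 3)/(s - 4)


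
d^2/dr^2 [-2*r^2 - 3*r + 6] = -4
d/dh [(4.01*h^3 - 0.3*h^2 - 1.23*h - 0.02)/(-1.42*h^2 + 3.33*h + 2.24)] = (-5.6942*h^4 + 26.7066*h^3 + 24.2016*h^2 - 1.4008*h - 2.6886)/(2.0164*h^4 - 9.4572*h^3 + 4.7273*h^2 + 14.9184*h + 5.0176)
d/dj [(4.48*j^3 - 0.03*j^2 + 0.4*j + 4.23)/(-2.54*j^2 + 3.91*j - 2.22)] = (-11.3792*j^4 + 35.0336*j^3 - 28.9381*j^2 + 21.6216*j - 17.4273)/(6.4516*j^4 - 19.8628*j^3 + 26.5657*j^2 - 17.3604*j + 4.9284)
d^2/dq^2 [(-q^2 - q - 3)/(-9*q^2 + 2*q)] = 6*(33*q^3 + 243*q^2 - 54*q + 4)/(q^3*(729*q^3 - 486*q^2 + 108*q - 8))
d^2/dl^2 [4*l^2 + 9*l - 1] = 8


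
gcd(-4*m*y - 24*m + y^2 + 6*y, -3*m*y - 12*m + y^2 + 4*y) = 1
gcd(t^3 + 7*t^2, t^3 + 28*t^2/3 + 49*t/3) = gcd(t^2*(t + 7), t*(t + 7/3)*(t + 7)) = t^2 + 7*t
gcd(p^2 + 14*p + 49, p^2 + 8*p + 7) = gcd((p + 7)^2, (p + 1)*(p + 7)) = p + 7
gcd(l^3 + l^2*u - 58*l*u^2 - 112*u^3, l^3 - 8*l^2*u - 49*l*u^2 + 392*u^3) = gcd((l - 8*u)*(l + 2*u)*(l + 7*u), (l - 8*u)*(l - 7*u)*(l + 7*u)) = -l^2 + l*u + 56*u^2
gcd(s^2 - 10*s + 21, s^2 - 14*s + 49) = s - 7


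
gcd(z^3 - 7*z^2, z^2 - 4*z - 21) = z - 7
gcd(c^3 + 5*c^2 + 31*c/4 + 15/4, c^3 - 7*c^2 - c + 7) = c + 1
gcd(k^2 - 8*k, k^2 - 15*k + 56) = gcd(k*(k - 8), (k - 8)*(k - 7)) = k - 8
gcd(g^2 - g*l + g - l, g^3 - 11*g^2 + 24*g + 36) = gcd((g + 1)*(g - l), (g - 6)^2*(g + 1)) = g + 1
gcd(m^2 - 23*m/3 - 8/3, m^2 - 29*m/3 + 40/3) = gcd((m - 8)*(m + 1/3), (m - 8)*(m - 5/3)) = m - 8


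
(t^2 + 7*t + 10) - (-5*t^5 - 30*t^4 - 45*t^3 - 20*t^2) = 5*t^5 + 30*t^4 + 45*t^3 + 21*t^2 + 7*t + 10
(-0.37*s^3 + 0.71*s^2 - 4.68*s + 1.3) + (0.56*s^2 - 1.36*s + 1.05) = -0.37*s^3 + 1.27*s^2 - 6.04*s + 2.35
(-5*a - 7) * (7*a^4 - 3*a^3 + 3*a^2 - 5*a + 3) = -35*a^5 - 34*a^4 + 6*a^3 + 4*a^2 + 20*a - 21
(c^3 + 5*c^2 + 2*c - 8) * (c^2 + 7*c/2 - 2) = c^5 + 17*c^4/2 + 35*c^3/2 - 11*c^2 - 32*c + 16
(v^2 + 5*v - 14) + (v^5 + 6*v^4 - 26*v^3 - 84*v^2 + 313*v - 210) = v^5 + 6*v^4 - 26*v^3 - 83*v^2 + 318*v - 224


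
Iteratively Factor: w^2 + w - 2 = (w - 1)*(w + 2)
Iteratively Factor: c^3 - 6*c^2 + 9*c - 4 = (c - 1)*(c^2 - 5*c + 4) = (c - 1)^2*(c - 4)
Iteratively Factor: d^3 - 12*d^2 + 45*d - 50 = (d - 2)*(d^2 - 10*d + 25) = (d - 5)*(d - 2)*(d - 5)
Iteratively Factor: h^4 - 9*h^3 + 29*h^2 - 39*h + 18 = (h - 2)*(h^3 - 7*h^2 + 15*h - 9) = (h - 3)*(h - 2)*(h^2 - 4*h + 3) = (h - 3)^2*(h - 2)*(h - 1)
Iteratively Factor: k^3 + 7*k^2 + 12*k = (k + 3)*(k^2 + 4*k) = (k + 3)*(k + 4)*(k)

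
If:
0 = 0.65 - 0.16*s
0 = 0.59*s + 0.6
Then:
No Solution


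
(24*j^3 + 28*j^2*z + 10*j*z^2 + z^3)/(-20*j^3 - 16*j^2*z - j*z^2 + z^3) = (6*j + z)/(-5*j + z)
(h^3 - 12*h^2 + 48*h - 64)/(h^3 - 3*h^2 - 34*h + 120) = (h^2 - 8*h + 16)/(h^2 + h - 30)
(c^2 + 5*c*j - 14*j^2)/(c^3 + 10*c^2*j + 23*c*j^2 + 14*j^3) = (c - 2*j)/(c^2 + 3*c*j + 2*j^2)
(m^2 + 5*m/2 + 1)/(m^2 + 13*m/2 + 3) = (m + 2)/(m + 6)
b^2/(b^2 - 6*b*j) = b/(b - 6*j)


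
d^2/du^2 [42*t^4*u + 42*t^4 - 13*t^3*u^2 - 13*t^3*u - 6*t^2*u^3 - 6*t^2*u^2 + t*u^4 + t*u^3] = 2*t*(-13*t^2 - 18*t*u - 6*t + 6*u^2 + 3*u)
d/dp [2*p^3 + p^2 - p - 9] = 6*p^2 + 2*p - 1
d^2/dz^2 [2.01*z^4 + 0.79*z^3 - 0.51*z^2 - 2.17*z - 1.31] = 24.12*z^2 + 4.74*z - 1.02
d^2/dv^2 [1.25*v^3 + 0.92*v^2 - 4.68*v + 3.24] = 7.5*v + 1.84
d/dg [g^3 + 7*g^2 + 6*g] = 3*g^2 + 14*g + 6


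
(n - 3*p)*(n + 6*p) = n^2 + 3*n*p - 18*p^2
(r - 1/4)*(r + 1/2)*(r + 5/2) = r^3 + 11*r^2/4 + r/2 - 5/16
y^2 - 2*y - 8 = (y - 4)*(y + 2)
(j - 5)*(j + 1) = j^2 - 4*j - 5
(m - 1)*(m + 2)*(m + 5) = m^3 + 6*m^2 + 3*m - 10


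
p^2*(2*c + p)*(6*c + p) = 12*c^2*p^2 + 8*c*p^3 + p^4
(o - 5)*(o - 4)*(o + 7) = o^3 - 2*o^2 - 43*o + 140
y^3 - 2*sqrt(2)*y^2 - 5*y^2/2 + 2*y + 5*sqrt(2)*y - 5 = (y - 5/2)*(y - sqrt(2))^2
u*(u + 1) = u^2 + u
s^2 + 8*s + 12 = (s + 2)*(s + 6)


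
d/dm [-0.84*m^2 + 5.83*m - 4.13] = 5.83 - 1.68*m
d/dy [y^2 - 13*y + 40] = 2*y - 13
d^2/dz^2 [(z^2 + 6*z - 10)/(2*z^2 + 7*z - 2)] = 4*(5*z^3 - 54*z^2 - 174*z - 221)/(8*z^6 + 84*z^5 + 270*z^4 + 175*z^3 - 270*z^2 + 84*z - 8)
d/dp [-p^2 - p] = -2*p - 1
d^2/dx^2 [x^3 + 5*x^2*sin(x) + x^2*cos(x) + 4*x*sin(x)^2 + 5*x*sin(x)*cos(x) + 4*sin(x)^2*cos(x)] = -5*x^2*sin(x) - x^2*cos(x) - 4*x*sin(x) - 10*x*sin(2*x) + 20*x*cos(x) + 8*x*cos(2*x) + 6*x + 8*sin(2*x) + 10*sqrt(2)*sin(x + pi/4) - 9*cos(x) + 10*cos(2*x) + 9*cos(3*x)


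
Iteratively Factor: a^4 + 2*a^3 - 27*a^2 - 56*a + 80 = (a + 4)*(a^3 - 2*a^2 - 19*a + 20) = (a - 1)*(a + 4)*(a^2 - a - 20) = (a - 1)*(a + 4)^2*(a - 5)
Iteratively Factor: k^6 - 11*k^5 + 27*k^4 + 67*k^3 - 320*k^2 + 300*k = (k + 3)*(k^5 - 14*k^4 + 69*k^3 - 140*k^2 + 100*k) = k*(k + 3)*(k^4 - 14*k^3 + 69*k^2 - 140*k + 100) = k*(k - 5)*(k + 3)*(k^3 - 9*k^2 + 24*k - 20) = k*(k - 5)^2*(k + 3)*(k^2 - 4*k + 4) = k*(k - 5)^2*(k - 2)*(k + 3)*(k - 2)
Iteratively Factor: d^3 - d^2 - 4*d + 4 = (d - 1)*(d^2 - 4) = (d - 2)*(d - 1)*(d + 2)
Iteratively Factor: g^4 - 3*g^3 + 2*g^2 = (g - 1)*(g^3 - 2*g^2) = g*(g - 1)*(g^2 - 2*g) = g^2*(g - 1)*(g - 2)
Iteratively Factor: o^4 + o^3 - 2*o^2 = (o)*(o^3 + o^2 - 2*o) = o*(o + 2)*(o^2 - o) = o^2*(o + 2)*(o - 1)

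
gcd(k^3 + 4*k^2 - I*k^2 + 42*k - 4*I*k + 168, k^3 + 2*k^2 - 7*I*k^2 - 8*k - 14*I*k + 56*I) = k^2 + k*(4 - 7*I) - 28*I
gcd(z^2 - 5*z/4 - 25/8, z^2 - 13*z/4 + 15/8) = z - 5/2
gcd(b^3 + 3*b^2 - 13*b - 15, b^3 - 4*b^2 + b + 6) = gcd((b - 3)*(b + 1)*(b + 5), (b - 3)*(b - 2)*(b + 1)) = b^2 - 2*b - 3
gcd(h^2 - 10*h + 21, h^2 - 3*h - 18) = 1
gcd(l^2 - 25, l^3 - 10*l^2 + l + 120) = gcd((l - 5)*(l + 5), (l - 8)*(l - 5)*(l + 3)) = l - 5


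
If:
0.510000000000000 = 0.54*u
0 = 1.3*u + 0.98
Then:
No Solution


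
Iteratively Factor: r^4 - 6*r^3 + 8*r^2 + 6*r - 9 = (r - 3)*(r^3 - 3*r^2 - r + 3) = (r - 3)^2*(r^2 - 1) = (r - 3)^2*(r - 1)*(r + 1)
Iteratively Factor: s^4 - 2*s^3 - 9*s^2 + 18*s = (s - 3)*(s^3 + s^2 - 6*s) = (s - 3)*(s - 2)*(s^2 + 3*s) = s*(s - 3)*(s - 2)*(s + 3)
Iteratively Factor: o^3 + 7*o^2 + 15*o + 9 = (o + 3)*(o^2 + 4*o + 3) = (o + 1)*(o + 3)*(o + 3)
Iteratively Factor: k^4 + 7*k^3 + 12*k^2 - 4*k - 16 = (k + 2)*(k^3 + 5*k^2 + 2*k - 8) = (k - 1)*(k + 2)*(k^2 + 6*k + 8) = (k - 1)*(k + 2)^2*(k + 4)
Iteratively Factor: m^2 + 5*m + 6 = (m + 3)*(m + 2)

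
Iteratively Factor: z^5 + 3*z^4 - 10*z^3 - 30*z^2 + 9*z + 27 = (z - 1)*(z^4 + 4*z^3 - 6*z^2 - 36*z - 27) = (z - 3)*(z - 1)*(z^3 + 7*z^2 + 15*z + 9) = (z - 3)*(z - 1)*(z + 3)*(z^2 + 4*z + 3) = (z - 3)*(z - 1)*(z + 3)^2*(z + 1)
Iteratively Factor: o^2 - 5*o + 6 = (o - 3)*(o - 2)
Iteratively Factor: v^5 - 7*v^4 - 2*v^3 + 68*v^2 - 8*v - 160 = (v - 4)*(v^4 - 3*v^3 - 14*v^2 + 12*v + 40) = (v - 5)*(v - 4)*(v^3 + 2*v^2 - 4*v - 8) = (v - 5)*(v - 4)*(v - 2)*(v^2 + 4*v + 4) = (v - 5)*(v - 4)*(v - 2)*(v + 2)*(v + 2)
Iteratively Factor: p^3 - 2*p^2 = (p)*(p^2 - 2*p) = p*(p - 2)*(p)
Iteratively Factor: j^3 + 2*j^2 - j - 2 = (j + 1)*(j^2 + j - 2) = (j + 1)*(j + 2)*(j - 1)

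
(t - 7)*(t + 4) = t^2 - 3*t - 28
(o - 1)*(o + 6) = o^2 + 5*o - 6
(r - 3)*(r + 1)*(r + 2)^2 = r^4 + 2*r^3 - 7*r^2 - 20*r - 12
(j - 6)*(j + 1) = j^2 - 5*j - 6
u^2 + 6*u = u*(u + 6)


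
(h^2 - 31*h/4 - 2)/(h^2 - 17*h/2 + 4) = (4*h + 1)/(2*(2*h - 1))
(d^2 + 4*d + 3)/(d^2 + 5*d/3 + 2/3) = 3*(d + 3)/(3*d + 2)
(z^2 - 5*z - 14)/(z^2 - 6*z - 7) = (z + 2)/(z + 1)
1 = 1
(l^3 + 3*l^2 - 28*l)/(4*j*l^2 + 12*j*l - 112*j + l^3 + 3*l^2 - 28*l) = l/(4*j + l)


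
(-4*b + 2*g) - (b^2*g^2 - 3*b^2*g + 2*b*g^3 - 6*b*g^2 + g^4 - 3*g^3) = -b^2*g^2 + 3*b^2*g - 2*b*g^3 + 6*b*g^2 - 4*b - g^4 + 3*g^3 + 2*g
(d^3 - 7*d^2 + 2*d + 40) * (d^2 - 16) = d^5 - 7*d^4 - 14*d^3 + 152*d^2 - 32*d - 640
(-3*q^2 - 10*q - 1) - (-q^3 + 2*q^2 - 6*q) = q^3 - 5*q^2 - 4*q - 1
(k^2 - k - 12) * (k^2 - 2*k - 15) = k^4 - 3*k^3 - 25*k^2 + 39*k + 180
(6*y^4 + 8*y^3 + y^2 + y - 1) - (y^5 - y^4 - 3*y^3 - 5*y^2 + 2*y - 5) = -y^5 + 7*y^4 + 11*y^3 + 6*y^2 - y + 4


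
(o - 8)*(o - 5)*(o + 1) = o^3 - 12*o^2 + 27*o + 40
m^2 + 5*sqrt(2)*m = m*(m + 5*sqrt(2))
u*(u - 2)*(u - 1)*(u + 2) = u^4 - u^3 - 4*u^2 + 4*u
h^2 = h^2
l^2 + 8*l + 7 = (l + 1)*(l + 7)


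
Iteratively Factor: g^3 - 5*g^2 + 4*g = (g - 4)*(g^2 - g) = g*(g - 4)*(g - 1)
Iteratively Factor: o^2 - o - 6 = (o - 3)*(o + 2)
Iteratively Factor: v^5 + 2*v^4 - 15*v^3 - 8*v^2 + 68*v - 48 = (v - 1)*(v^4 + 3*v^3 - 12*v^2 - 20*v + 48) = (v - 1)*(v + 4)*(v^3 - v^2 - 8*v + 12) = (v - 2)*(v - 1)*(v + 4)*(v^2 + v - 6) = (v - 2)^2*(v - 1)*(v + 4)*(v + 3)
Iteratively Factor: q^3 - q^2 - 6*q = (q + 2)*(q^2 - 3*q) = q*(q + 2)*(q - 3)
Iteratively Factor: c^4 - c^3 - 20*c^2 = (c + 4)*(c^3 - 5*c^2) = c*(c + 4)*(c^2 - 5*c) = c*(c - 5)*(c + 4)*(c)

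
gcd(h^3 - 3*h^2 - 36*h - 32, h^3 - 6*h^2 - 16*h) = h - 8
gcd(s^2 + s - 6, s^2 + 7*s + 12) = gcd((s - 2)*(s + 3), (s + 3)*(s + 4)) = s + 3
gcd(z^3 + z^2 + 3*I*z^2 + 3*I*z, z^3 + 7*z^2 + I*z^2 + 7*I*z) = z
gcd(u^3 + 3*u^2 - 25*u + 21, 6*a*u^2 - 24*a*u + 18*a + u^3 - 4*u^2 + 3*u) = u^2 - 4*u + 3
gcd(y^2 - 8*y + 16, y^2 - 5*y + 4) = y - 4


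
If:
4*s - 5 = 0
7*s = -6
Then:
No Solution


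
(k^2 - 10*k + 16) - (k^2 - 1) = 17 - 10*k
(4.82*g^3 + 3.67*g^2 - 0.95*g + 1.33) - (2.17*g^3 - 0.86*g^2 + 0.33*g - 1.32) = 2.65*g^3 + 4.53*g^2 - 1.28*g + 2.65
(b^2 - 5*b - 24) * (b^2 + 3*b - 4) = b^4 - 2*b^3 - 43*b^2 - 52*b + 96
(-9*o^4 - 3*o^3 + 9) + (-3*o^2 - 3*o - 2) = -9*o^4 - 3*o^3 - 3*o^2 - 3*o + 7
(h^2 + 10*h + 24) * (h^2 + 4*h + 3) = h^4 + 14*h^3 + 67*h^2 + 126*h + 72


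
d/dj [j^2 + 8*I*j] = 2*j + 8*I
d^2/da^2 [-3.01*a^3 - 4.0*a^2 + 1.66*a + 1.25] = -18.06*a - 8.0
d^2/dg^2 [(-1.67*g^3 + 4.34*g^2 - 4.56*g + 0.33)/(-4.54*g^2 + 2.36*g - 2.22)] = (-5.6843418860808e-14*g^5 - 1.13686837721616e-13*g^4 + 79.9160720000002*g^3 + 169.1442*g^2 - 205.158888*g + 7.97906399999999)/(93.576664*g^6 - 145.930128*g^5 + 213.131208*g^4 - 155.860064*g^3 + 104.218344*g^2 - 34.893072*g + 10.941048)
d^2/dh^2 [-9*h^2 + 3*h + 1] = -18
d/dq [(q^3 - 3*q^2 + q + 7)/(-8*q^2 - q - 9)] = 2*(-4*q^4 - q^3 - 8*q^2 + 83*q - 1)/(64*q^4 + 16*q^3 + 145*q^2 + 18*q + 81)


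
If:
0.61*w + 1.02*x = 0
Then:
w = -1.67213114754098*x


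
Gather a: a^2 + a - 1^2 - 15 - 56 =a^2 + a - 72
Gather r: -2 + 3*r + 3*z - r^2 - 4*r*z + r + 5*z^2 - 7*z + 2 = -r^2 + r*(4 - 4*z) + 5*z^2 - 4*z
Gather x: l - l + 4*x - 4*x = 0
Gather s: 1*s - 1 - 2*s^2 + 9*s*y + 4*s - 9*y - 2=-2*s^2 + s*(9*y + 5) - 9*y - 3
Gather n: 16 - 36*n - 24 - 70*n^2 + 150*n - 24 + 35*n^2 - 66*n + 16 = -35*n^2 + 48*n - 16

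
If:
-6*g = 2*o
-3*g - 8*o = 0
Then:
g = 0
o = 0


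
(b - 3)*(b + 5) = b^2 + 2*b - 15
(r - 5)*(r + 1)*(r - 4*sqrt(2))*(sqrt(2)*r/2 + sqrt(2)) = sqrt(2)*r^4/2 - 4*r^3 - sqrt(2)*r^3 - 13*sqrt(2)*r^2/2 + 8*r^2 - 5*sqrt(2)*r + 52*r + 40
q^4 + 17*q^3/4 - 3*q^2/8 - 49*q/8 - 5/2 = (q - 5/4)*(q + 1/2)*(q + 1)*(q + 4)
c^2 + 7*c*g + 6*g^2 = (c + g)*(c + 6*g)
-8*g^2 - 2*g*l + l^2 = (-4*g + l)*(2*g + l)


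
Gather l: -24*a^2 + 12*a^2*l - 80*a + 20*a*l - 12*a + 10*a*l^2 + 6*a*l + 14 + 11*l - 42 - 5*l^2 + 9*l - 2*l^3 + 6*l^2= -24*a^2 - 92*a - 2*l^3 + l^2*(10*a + 1) + l*(12*a^2 + 26*a + 20) - 28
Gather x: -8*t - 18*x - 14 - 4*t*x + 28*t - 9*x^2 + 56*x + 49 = 20*t - 9*x^2 + x*(38 - 4*t) + 35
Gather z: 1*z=z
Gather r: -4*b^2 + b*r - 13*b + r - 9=-4*b^2 - 13*b + r*(b + 1) - 9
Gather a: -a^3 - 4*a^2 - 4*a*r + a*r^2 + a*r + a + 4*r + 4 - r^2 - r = -a^3 - 4*a^2 + a*(r^2 - 3*r + 1) - r^2 + 3*r + 4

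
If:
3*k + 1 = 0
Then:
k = -1/3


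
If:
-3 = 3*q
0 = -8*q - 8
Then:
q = -1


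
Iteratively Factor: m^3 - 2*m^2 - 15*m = (m + 3)*(m^2 - 5*m) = m*(m + 3)*(m - 5)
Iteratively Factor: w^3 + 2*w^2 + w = (w + 1)*(w^2 + w) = w*(w + 1)*(w + 1)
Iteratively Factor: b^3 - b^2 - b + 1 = (b - 1)*(b^2 - 1) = (b - 1)*(b + 1)*(b - 1)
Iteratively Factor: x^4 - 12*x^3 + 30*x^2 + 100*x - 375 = (x - 5)*(x^3 - 7*x^2 - 5*x + 75) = (x - 5)^2*(x^2 - 2*x - 15) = (x - 5)^3*(x + 3)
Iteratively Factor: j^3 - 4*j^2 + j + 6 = (j + 1)*(j^2 - 5*j + 6) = (j - 3)*(j + 1)*(j - 2)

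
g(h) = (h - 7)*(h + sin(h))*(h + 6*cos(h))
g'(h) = (1 - 6*sin(h))*(h - 7)*(h + sin(h)) + (h - 7)*(h + 6*cos(h))*(cos(h) + 1) + (h + sin(h))*(h + 6*cos(h)) = (7 - h)*(h + sin(h))*(6*sin(h) - 1) + (h - 7)*(h + 6*cos(h))*(cos(h) + 1) + (h + sin(h))*(h + 6*cos(h))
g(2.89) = 37.69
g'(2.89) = -2.42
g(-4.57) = -224.57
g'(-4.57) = -131.36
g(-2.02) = -121.86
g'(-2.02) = 205.85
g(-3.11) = -289.25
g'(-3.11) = 66.44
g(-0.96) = 35.14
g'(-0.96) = 48.28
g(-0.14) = 11.58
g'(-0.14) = -80.39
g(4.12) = -7.30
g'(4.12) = -55.09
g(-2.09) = -136.26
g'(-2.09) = 205.16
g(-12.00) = -1510.89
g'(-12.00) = -160.86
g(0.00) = 0.00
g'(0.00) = -84.00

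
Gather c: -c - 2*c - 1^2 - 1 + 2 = -3*c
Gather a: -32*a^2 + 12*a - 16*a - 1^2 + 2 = -32*a^2 - 4*a + 1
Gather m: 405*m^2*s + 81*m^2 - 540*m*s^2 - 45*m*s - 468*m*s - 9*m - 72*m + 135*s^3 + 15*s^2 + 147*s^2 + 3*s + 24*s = m^2*(405*s + 81) + m*(-540*s^2 - 513*s - 81) + 135*s^3 + 162*s^2 + 27*s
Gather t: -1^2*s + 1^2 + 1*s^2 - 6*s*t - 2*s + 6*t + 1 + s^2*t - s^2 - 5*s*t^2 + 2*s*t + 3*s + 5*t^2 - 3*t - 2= t^2*(5 - 5*s) + t*(s^2 - 4*s + 3)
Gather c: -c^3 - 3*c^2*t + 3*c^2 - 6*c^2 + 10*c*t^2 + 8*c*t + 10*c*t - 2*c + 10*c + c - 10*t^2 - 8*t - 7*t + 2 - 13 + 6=-c^3 + c^2*(-3*t - 3) + c*(10*t^2 + 18*t + 9) - 10*t^2 - 15*t - 5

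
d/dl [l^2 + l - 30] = 2*l + 1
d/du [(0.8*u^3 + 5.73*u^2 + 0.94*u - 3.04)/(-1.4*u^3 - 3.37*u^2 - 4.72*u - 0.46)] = (-8.88178419700125e-16*u^5 + 5.326*u^4 - 4.92*u^3 - 37.7498*u^2 - 25.7612*u - 14.7812)/(1.96*u^6 + 9.436*u^5 + 24.5729*u^4 + 33.1008*u^3 + 25.3788*u^2 + 4.3424*u + 0.2116)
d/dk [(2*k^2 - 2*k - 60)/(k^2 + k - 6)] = 4*(k^2 + 24*k + 18)/(k^4 + 2*k^3 - 11*k^2 - 12*k + 36)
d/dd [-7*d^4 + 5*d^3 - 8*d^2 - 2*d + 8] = -28*d^3 + 15*d^2 - 16*d - 2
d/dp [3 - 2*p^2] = -4*p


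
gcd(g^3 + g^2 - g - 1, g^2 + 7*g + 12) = 1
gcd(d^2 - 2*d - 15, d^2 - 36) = 1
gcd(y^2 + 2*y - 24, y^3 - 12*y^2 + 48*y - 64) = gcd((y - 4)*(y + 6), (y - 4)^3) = y - 4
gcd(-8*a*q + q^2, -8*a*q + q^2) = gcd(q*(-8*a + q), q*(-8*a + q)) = -8*a*q + q^2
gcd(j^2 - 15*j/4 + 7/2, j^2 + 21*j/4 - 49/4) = j - 7/4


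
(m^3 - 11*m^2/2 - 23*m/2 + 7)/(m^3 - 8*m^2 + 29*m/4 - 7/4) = 2*(m + 2)/(2*m - 1)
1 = 1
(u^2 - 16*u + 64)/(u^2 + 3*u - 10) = (u^2 - 16*u + 64)/(u^2 + 3*u - 10)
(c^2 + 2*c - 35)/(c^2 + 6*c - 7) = (c - 5)/(c - 1)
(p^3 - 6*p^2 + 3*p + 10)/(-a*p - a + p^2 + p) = (p^2 - 7*p + 10)/(-a + p)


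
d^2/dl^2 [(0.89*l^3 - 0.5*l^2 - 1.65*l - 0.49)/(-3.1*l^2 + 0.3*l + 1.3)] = (-1.4210854715202e-14*l^5 + 25.3094*l^3 + 38.2608*l^2 + 28.1382*l + 4.4406)/(29.791*l^6 - 8.649*l^5 - 36.642*l^4 + 7.227*l^3 + 15.366*l^2 - 1.521*l - 2.197)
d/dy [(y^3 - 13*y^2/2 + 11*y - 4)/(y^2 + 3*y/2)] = (4*y^4 + 12*y^3 - 83*y^2 + 32*y + 24)/(y^2*(4*y^2 + 12*y + 9))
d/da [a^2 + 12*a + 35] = 2*a + 12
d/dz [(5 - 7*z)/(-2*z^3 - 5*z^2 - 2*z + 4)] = (-28*z^3 - 5*z^2 + 50*z - 18)/(4*z^6 + 20*z^5 + 33*z^4 + 4*z^3 - 36*z^2 - 16*z + 16)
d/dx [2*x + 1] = 2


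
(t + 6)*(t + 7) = t^2 + 13*t + 42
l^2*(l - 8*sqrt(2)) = l^3 - 8*sqrt(2)*l^2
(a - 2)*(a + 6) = a^2 + 4*a - 12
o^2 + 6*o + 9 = (o + 3)^2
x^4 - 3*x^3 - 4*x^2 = x^2*(x - 4)*(x + 1)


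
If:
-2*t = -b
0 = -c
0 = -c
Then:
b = 2*t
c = 0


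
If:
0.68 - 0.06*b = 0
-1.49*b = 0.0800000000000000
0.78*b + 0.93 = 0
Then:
No Solution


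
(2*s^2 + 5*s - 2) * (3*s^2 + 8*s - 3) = 6*s^4 + 31*s^3 + 28*s^2 - 31*s + 6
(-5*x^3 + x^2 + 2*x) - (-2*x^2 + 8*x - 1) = -5*x^3 + 3*x^2 - 6*x + 1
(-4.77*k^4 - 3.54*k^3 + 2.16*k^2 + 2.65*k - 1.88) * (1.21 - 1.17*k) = 5.5809*k^5 - 1.6299*k^4 - 6.8106*k^3 - 0.4869*k^2 + 5.4061*k - 2.2748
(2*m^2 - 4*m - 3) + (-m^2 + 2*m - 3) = m^2 - 2*m - 6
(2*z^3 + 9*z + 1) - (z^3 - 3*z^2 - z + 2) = z^3 + 3*z^2 + 10*z - 1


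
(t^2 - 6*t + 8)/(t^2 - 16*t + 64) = (t^2 - 6*t + 8)/(t^2 - 16*t + 64)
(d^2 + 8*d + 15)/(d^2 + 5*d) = (d + 3)/d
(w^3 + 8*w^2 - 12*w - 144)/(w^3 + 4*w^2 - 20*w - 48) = (w + 6)/(w + 2)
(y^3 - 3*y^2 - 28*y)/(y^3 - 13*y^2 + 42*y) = (y + 4)/(y - 6)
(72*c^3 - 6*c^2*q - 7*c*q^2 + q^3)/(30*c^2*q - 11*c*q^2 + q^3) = (-12*c^2 - c*q + q^2)/(q*(-5*c + q))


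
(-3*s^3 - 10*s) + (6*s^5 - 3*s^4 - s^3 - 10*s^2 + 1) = 6*s^5 - 3*s^4 - 4*s^3 - 10*s^2 - 10*s + 1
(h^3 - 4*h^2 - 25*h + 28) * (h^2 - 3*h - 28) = h^5 - 7*h^4 - 41*h^3 + 215*h^2 + 616*h - 784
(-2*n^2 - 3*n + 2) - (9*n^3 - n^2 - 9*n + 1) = -9*n^3 - n^2 + 6*n + 1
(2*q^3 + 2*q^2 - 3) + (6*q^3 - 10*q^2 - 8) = 8*q^3 - 8*q^2 - 11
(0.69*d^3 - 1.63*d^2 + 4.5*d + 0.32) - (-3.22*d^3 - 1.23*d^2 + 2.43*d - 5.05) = 3.91*d^3 - 0.4*d^2 + 2.07*d + 5.37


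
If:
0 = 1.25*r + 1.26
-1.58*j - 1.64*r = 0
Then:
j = 1.05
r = -1.01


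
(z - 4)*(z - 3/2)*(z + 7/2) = z^3 - 2*z^2 - 53*z/4 + 21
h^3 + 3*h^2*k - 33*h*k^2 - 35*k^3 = (h - 5*k)*(h + k)*(h + 7*k)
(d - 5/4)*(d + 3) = d^2 + 7*d/4 - 15/4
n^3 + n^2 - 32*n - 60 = (n - 6)*(n + 2)*(n + 5)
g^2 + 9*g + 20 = (g + 4)*(g + 5)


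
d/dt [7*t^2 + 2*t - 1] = 14*t + 2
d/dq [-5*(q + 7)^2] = -10*q - 70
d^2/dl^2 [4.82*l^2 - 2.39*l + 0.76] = 9.64000000000000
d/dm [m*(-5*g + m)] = -5*g + 2*m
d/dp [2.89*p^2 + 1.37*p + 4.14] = 5.78*p + 1.37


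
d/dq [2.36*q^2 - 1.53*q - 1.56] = 4.72*q - 1.53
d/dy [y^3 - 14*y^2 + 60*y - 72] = 3*y^2 - 28*y + 60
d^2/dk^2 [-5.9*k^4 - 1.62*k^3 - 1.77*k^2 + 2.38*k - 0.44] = -70.8*k^2 - 9.72*k - 3.54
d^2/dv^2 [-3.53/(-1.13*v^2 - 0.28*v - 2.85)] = (-9.014914*v^2 - 2.233784*v + 3.53*(2.26*v + 0.28)*(4.52*v + 0.56) - 22.73673)/(1.13*v^2 + 0.28*v + 2.85)^3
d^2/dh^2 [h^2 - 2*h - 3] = 2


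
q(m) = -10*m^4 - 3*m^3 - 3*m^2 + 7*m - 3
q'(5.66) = -7568.14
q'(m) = -40*m^3 - 9*m^2 - 6*m + 7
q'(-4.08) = 2598.35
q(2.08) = -215.59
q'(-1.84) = 236.75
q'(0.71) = -16.11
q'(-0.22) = 8.31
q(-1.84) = -121.97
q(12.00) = -212895.00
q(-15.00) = -496908.00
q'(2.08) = -404.37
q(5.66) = -10866.25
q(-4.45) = -3750.58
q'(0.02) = 6.88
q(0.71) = -3.16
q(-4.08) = -2648.77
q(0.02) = -2.86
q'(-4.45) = 3380.32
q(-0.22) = -4.68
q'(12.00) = -70481.00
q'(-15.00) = 133072.00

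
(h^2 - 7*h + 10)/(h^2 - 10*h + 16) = (h - 5)/(h - 8)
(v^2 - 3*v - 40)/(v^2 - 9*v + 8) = (v + 5)/(v - 1)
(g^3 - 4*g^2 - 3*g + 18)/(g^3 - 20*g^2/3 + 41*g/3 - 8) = 3*(g^2 - g - 6)/(3*g^2 - 11*g + 8)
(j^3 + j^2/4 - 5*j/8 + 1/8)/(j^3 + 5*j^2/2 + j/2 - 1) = (j - 1/4)/(j + 2)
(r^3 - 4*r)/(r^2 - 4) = r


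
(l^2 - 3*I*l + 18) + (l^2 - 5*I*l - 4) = 2*l^2 - 8*I*l + 14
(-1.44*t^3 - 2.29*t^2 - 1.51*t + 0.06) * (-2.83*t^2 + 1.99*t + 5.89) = 4.0752*t^5 + 3.6151*t^4 - 8.7654*t^3 - 16.6628*t^2 - 8.7745*t + 0.3534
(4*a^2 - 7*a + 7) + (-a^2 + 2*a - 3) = 3*a^2 - 5*a + 4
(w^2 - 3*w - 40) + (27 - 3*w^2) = -2*w^2 - 3*w - 13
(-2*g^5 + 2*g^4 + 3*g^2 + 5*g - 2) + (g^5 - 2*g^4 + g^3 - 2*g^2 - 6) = -g^5 + g^3 + g^2 + 5*g - 8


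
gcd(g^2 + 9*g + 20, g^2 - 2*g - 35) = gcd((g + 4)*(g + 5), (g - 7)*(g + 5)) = g + 5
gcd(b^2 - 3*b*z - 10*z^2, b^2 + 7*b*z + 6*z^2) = 1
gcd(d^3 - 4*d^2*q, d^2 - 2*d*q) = d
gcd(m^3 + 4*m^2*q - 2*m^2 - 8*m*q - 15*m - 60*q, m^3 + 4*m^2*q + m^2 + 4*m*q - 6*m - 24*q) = m^2 + 4*m*q + 3*m + 12*q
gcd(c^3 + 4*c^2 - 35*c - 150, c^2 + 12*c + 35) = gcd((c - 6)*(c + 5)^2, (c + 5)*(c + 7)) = c + 5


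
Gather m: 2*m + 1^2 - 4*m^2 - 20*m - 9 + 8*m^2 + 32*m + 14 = 4*m^2 + 14*m + 6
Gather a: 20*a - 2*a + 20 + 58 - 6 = 18*a + 72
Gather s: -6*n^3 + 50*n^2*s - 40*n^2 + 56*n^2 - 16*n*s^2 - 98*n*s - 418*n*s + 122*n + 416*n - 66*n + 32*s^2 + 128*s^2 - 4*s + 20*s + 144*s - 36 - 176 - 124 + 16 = -6*n^3 + 16*n^2 + 472*n + s^2*(160 - 16*n) + s*(50*n^2 - 516*n + 160) - 320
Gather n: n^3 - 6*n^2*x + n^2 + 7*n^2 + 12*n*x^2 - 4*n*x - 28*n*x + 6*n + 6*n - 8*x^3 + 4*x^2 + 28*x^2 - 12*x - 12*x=n^3 + n^2*(8 - 6*x) + n*(12*x^2 - 32*x + 12) - 8*x^3 + 32*x^2 - 24*x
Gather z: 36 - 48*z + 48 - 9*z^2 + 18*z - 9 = -9*z^2 - 30*z + 75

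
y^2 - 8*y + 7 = (y - 7)*(y - 1)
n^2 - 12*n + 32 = (n - 8)*(n - 4)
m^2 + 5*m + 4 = (m + 1)*(m + 4)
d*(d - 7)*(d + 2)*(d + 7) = d^4 + 2*d^3 - 49*d^2 - 98*d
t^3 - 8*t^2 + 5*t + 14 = (t - 7)*(t - 2)*(t + 1)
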